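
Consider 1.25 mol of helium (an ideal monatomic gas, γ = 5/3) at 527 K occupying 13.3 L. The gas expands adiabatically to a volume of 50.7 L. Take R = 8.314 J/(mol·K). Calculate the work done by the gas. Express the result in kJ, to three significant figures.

W ≈ 4.85 kJ

Adiabatic: TV^(γ−1) = const with γ = 5/3.
T₂ = T₁ (V₁/V₂)^(γ−1) = 527 × (13.3/50.7)^0.667 = 527 × 0.4098 = 216 K.
W_by = nCᵥ(T₁ − T₂) = (1.25)(12.47)(527 − 216) = 4849 J.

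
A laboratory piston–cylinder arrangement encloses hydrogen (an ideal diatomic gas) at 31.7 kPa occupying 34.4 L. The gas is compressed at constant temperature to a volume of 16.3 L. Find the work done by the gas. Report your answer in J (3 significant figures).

Isothermal: W = nRT ln(V₂/V₁) = P₁V₁ ln(V₂/V₁).
P₁V₁ = (31.7 kPa)(34.4 L) = 1090 J.
W = 1090 × ln(16.3/34.4) = 1090 × -0.7469
W_by_gas = -814.5 J.

W ≈ -814 J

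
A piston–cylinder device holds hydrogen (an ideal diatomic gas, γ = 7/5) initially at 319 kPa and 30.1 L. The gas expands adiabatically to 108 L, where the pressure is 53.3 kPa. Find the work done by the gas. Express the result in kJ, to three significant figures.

Adiabatic: W = (P₁V₁ − P₂V₂)/(γ − 1) with γ = 7/5.
P₁V₁ = 9602 J, P₂V₂ = 5756 J.
W = (9602 − 5756) / 0.4 = 9614 J.

W ≈ 9.61 kJ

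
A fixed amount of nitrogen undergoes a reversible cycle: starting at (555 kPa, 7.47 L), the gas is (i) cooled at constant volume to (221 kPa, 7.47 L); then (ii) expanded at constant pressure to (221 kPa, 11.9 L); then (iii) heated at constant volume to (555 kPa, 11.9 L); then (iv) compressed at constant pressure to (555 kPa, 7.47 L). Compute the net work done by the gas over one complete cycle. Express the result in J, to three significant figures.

W_net ≈ -1480 J

Constant-volume legs do no work.
W(ii) = (221)(11.9 − 7.47) = 979 J; W(iv) = (555)(7.47 − 11.9) = -2459 J.
W_net = 979 − 2459 = -1480 J (the counter-clockwise enclosed area).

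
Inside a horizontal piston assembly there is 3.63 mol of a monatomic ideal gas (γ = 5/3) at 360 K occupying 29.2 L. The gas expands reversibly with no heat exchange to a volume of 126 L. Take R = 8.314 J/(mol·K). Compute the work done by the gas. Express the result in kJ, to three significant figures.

Adiabatic: TV^(γ−1) = const with γ = 5/3.
T₂ = T₁ (V₁/V₂)^(γ−1) = 360 × (29.2/126)^0.667 = 360 × 0.3773 = 135.8 K.
W_by = nCᵥ(T₁ − T₂) = (3.63)(12.47)(360 − 135.8) = 10148 J.

W ≈ 10.1 kJ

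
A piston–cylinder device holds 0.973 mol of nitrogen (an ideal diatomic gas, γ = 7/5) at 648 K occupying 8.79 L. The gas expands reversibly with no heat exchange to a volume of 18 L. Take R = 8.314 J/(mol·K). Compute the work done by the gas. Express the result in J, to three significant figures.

W ≈ 3270 J

Adiabatic: TV^(γ−1) = const with γ = 7/5.
T₂ = T₁ (V₁/V₂)^(γ−1) = 648 × (8.79/18)^0.4 = 648 × 0.7507 = 486.5 K.
W_by = nCᵥ(T₁ − T₂) = (0.973)(20.79)(648 − 486.5) = 3267 J.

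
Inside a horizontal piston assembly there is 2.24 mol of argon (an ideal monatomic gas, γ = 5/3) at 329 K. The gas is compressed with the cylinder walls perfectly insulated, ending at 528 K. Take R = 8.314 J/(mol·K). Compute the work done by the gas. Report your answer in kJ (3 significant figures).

Adiabatic ⇒ Q = 0, so W_by = −ΔU = nCᵥ(T₁ − T₂).
Cᵥ = 3R/2 = 12.47 J/(mol·K).
W = (2.24)(12.47)(329 − 528) = -5559 J.

W ≈ -5.56 kJ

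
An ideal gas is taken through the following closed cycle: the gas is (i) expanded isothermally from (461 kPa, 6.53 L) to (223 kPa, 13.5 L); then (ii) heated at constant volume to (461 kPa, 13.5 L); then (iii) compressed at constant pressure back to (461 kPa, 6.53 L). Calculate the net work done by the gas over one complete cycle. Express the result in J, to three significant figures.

Leg (i): W = PᵢVᵢ ln(V_f/Vᵢ) = (3010) ln(13.5/6.53) = 2186 J.
Leg (ii): W = 0.
Leg (iii): W = PΔV = (461)(6.53 − 13.5) = -3213 J.
W_net = 2186 − 3213 = -1027 J.

W_net ≈ -1030 J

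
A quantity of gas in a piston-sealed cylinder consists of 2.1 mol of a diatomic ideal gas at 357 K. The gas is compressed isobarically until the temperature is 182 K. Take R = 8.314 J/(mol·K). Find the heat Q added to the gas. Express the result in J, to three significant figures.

Isobaric: W = nRΔT = (2.1)(8.314)(-175) = -3055 J.
ΔU = nCᵥΔT with Cᵥ = 5R/2: ΔU = (2.1)(20.79)(-175) = -7638 J.
Q = ΔU + W = -7638 − 3055 = -10694 J.

Q ≈ -10700 J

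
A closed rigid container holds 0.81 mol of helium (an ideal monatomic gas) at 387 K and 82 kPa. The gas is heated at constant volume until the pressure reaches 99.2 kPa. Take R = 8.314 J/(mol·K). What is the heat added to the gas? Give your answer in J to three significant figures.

Constant volume ⇒ W = 0, so Q = ΔU = nCᵥΔT with Cᵥ = 3R/2 = 12.47 J/(mol·K).
At constant V, T₂/T₁ = P₂/P₁ ⇒ ΔT = T₁(P₂/P₁ − 1) = 387·(99.2/82 − 1) = 81.18 K.
ΔU = (0.81)(12.47)(81.18) = 820 J.

Q ≈ 820 J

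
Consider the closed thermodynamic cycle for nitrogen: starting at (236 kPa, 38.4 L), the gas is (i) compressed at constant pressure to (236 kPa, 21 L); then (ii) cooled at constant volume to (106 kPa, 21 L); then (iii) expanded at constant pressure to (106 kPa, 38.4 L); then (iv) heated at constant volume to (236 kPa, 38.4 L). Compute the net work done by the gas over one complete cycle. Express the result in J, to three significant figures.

W_net ≈ -2260 J

Constant-volume legs do no work.
W(i) = (236)(21 − 38.4) = -4106 J; W(iii) = (106)(38.4 − 21) = 1844 J.
W_net = -4106 + 1844 = -2262 J (the counter-clockwise enclosed area).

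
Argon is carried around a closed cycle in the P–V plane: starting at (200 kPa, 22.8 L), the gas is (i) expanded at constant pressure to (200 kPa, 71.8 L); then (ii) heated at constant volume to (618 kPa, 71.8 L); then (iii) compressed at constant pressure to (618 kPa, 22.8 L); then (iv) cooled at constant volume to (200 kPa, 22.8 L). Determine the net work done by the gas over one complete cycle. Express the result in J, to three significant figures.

W_net ≈ -20500 J

Constant-volume legs do no work.
W(i) = (200)(71.8 − 22.8) = 9800 J; W(iii) = (618)(22.8 − 71.8) = -30282 J.
W_net = 9800 − 30282 = -20482 J (the counter-clockwise enclosed area).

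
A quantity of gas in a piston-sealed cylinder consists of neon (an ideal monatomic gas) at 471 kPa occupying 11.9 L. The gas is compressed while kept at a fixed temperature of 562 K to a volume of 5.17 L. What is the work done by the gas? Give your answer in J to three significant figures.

W ≈ -4670 J

Isothermal: W = nRT ln(V₂/V₁) = P₁V₁ ln(V₂/V₁).
P₁V₁ = (471 kPa)(11.9 L) = 5605 J.
W = 5605 × ln(5.17/11.9) = 5605 × -0.8337
W_by_gas = -4673 J.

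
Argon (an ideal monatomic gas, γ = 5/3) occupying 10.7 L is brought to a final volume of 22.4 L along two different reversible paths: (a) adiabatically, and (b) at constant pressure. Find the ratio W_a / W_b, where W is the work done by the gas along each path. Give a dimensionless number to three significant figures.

W_a / W_b ≈ 0.534

Path (a) adiabatic: W = P₁V₁(1 − (V₁/V₂)^(γ−1))/(γ−1) → W_a/(P₁V₁) = 0.5834.
Path (b) isobaric: W = P₁(V₂ − V₁) → W_b/(P₁V₁) = 1.093.
W_a / W_b = 0.5834 / 1.093 = 0.5335.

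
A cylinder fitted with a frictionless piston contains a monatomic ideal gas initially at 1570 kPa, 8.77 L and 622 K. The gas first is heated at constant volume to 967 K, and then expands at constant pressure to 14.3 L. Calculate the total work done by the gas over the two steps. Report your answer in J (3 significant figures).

W_total ≈ 13500 J

Step 1 (isochoric): W = 0 (constant volume).
After step 1: P = 2441 kPa (V unchanged).
Step 2 (isobaric): W = PΔV = (2441 kPa)(14.3 − 8.77 L) = 13498 J.
W_total = 0 + 13498 = 13498 J.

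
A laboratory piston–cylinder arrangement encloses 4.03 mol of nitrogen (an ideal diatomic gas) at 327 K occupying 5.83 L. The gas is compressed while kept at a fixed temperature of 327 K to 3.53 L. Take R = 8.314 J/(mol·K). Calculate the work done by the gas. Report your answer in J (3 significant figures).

Isothermal: W = nRT ln(V₂/V₁).
W = (4.03)(8.314)(327) × ln(3.53/5.83)
  = 10956 × -0.5017
W_by_gas = -5497 J.

W ≈ -5500 J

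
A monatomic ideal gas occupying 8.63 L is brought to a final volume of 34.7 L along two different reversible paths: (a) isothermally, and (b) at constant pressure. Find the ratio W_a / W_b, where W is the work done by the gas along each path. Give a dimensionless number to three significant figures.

Path (a) isothermal: W = P₁V₁ ln(V₂/V₁) → W_a/(P₁V₁) = 1.391.
Path (b) isobaric: W = P₁(V₂ − V₁) → W_b/(P₁V₁) = 3.021.
W_a / W_b = 1.391 / 3.021 = 0.4606.

W_a / W_b ≈ 0.461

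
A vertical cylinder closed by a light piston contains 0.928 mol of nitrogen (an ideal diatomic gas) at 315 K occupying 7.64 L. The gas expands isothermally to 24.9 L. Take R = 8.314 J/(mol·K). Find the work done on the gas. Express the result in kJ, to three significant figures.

Isothermal: W = nRT ln(V₂/V₁).
W = (0.928)(8.314)(315) × ln(24.9/7.64)
  = 2430 × 1.181
W_by_gas = 2871 J; work on gas = −W_by = -2871 J.

W ≈ -2.87 kJ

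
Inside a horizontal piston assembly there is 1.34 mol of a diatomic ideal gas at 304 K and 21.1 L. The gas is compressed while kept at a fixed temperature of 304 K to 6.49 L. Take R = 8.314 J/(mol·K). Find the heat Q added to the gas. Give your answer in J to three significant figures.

Q ≈ -3990 J

Isothermal ⇒ ΔU = 0, so Q = W = nRT ln(V₂/V₁).
Q = (1.34)(8.314)(304) ln(6.49/21.1) = 3387 × -1.179 = -3993 J.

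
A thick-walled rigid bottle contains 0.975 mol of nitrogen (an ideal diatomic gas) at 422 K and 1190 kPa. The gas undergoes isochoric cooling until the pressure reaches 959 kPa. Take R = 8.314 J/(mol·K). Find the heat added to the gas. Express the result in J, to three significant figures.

Q ≈ -1660 J

Constant volume ⇒ W = 0, so Q = ΔU = nCᵥΔT with Cᵥ = 5R/2 = 20.79 J/(mol·K).
At constant V, T₂/T₁ = P₂/P₁ ⇒ ΔT = T₁(P₂/P₁ − 1) = 422·(959/1190 − 1) = -81.92 K.
ΔU = (0.975)(20.79)(-81.92) = -1660 J.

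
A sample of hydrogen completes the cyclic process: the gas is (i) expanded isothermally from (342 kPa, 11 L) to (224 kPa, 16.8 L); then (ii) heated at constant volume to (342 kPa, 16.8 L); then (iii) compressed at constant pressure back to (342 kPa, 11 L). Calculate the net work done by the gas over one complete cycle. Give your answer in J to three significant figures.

Leg (i): W = PᵢVᵢ ln(V_f/Vᵢ) = (3762) ln(16.8/11) = 1593 J.
Leg (ii): W = 0.
Leg (iii): W = PΔV = (342)(11 − 16.8) = -1984 J.
W_net = 1593 − 1984 = -390.5 J.

W_net ≈ -390 J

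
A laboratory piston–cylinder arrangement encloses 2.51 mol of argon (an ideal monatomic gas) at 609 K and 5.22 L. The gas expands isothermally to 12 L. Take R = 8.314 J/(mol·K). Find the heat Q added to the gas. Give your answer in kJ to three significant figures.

Q ≈ 10.6 kJ

Isothermal ⇒ ΔU = 0, so Q = W = nRT ln(V₂/V₁).
Q = (2.51)(8.314)(609) ln(12/5.22) = 12709 × 0.8324 = 10579 J.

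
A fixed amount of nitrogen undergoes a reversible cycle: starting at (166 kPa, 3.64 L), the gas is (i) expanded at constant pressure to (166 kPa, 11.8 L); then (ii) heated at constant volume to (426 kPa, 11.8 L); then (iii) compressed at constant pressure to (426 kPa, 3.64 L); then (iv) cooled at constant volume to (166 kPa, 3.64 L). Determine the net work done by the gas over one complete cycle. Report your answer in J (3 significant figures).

Constant-volume legs do no work.
W(i) = (166)(11.8 − 3.64) = 1355 J; W(iii) = (426)(3.64 − 11.8) = -3476 J.
W_net = 1355 − 3476 = -2122 J (the counter-clockwise enclosed area).

W_net ≈ -2120 J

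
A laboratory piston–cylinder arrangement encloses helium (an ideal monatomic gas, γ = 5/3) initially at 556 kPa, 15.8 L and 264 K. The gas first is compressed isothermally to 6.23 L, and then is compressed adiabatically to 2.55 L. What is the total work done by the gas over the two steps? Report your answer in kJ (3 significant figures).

Step 1 (isothermal): W = P₁V₁ ln(V₂/V₁) = (8785) ln(6.23/15.8) = -8175 J.
After step 1: P = 1410 kPa, V = 6.23 L, T = 264 K.
Step 2 (adiabatic): W = (P₁V₁ − P₂V₂)/(γ−1) = (8785 − 15935)/0.667 = -10726 J.
W_total = -8175 − 10726 = -18901 J.

W_total ≈ -18.9 kJ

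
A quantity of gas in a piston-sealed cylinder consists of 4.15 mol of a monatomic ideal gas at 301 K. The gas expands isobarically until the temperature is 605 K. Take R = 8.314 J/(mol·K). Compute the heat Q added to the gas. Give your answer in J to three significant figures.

Q ≈ 26200 J

Isobaric: W = nRΔT = (4.15)(8.314)(304) = 10489 J.
ΔU = nCᵥΔT with Cᵥ = 3R/2: ΔU = (4.15)(12.47)(304) = 15733 J.
Q = ΔU + W = 15733 + 10489 = 26222 J.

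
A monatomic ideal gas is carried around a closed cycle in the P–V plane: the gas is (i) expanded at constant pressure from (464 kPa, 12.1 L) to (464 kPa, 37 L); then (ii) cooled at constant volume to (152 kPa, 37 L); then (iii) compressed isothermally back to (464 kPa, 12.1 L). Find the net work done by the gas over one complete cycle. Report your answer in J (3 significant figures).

W_net ≈ 5270 J

Leg (i): W = PΔV = (464)(37 − 12.1) = 11554 J.
Leg (ii): W = 0.
Leg (iii): W = PᵢVᵢ ln(V_f/Vᵢ) = (5624) ln(12.1/37) = -6286 J.
W_net = 11554 − 6286 = 5268 J.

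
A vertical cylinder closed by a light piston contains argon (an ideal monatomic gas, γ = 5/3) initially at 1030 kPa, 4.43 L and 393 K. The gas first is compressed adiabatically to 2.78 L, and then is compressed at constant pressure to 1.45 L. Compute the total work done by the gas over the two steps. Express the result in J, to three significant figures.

W_total ≈ -5470 J

Step 1 (adiabatic): W = (P₁V₁ − P₂V₂)/(γ−1) = (4563 − 6225)/0.667 = -2493 J.
After step 1: P = 2239 kPa, V = 2.78 L, T = 536.2 K.
Step 2 (isobaric): W = PΔV = (2239 kPa)(1.45 − 2.78 L) = -2978 J.
W_total = -2493 − 2978 = -5472 J.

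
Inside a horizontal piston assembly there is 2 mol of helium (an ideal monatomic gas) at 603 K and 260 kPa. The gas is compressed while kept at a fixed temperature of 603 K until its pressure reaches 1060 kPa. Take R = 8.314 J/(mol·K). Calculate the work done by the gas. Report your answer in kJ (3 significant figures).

W ≈ -14.1 kJ

Isothermal process: W = nRT ln(V₂/V₁) = nRT ln(P₁/P₂).
W = (2)(8.314)(603) × ln(260/1060)
  = 10027 × ln(0.2453) = 10027 × -1.405
W_by_gas = -14091 J.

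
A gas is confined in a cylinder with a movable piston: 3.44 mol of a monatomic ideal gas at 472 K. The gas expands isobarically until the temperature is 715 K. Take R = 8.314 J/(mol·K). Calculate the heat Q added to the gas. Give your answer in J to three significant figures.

Isobaric: W = nRΔT = (3.44)(8.314)(243) = 6950 J.
ΔU = nCᵥΔT with Cᵥ = 3R/2: ΔU = (3.44)(12.47)(243) = 10425 J.
Q = ΔU + W = 10425 + 6950 = 17375 J.

Q ≈ 17400 J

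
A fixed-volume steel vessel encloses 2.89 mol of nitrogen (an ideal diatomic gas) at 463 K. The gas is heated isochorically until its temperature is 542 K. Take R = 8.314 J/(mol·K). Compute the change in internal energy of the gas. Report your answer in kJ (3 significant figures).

ΔU ≈ 4.75 kJ

Constant volume ⇒ W = 0, so Q = ΔU = nCᵥΔT with Cᵥ = 5R/2 = 20.79 J/(mol·K).
ΔU = (2.89)(20.79)(542 − 463) = 4745 J.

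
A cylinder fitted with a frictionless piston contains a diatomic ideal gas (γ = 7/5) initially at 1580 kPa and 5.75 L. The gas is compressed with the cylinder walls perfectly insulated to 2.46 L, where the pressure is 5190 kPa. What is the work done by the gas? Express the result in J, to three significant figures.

W ≈ -9210 J

Adiabatic: W = (P₁V₁ − P₂V₂)/(γ − 1) with γ = 7/5.
P₁V₁ = 9085 J, P₂V₂ = 12767 J.
W = (9085 − 12767) / 0.4 = -9206 J.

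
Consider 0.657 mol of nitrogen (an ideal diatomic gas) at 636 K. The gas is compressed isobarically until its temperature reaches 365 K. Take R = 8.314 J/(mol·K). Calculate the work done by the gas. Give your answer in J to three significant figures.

W ≈ -1480 J

Isobaric: W = P ΔV = nR ΔT.
W = (0.657)(8.314)(365 − 636) = -1480 J.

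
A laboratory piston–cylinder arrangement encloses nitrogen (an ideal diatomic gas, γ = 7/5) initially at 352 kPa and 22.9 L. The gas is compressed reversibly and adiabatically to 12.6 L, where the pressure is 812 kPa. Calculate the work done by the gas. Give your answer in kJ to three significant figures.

Adiabatic: W = (P₁V₁ − P₂V₂)/(γ − 1) with γ = 7/5.
P₁V₁ = 8061 J, P₂V₂ = 10231 J.
W = (8061 − 10231) / 0.4 = -5426 J.

W ≈ -5.43 kJ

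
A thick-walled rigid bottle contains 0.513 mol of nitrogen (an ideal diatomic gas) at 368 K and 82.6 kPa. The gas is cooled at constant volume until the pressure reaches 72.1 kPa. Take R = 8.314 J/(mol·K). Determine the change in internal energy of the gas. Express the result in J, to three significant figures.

Constant volume ⇒ W = 0, so Q = ΔU = nCᵥΔT with Cᵥ = 5R/2 = 20.79 J/(mol·K).
At constant V, T₂/T₁ = P₂/P₁ ⇒ ΔT = T₁(P₂/P₁ − 1) = 368·(72.1/82.6 − 1) = -46.78 K.
ΔU = (0.513)(20.79)(-46.78) = -498.8 J.

ΔU ≈ -499 J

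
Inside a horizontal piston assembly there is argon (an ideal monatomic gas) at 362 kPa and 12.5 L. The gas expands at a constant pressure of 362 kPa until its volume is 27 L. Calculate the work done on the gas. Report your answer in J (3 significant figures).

Isobaric: W = P ΔV.
W = (362 kPa)(27 − 12.5 L) = (362)(14.5) = 5249 J.
Work on gas = −W_by = -5249 J.

W ≈ -5250 J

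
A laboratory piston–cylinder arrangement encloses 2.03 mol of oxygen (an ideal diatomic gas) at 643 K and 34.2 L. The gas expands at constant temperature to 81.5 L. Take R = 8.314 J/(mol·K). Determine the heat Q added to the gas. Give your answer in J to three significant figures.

Isothermal ⇒ ΔU = 0, so Q = W = nRT ln(V₂/V₁).
Q = (2.03)(8.314)(643) ln(81.5/34.2) = 10852 × 0.8684 = 9424 J.

Q ≈ 9420 J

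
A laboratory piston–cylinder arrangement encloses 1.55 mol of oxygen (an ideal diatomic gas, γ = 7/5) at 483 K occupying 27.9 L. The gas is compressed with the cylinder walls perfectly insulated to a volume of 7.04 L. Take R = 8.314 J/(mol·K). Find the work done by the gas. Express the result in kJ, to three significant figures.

Adiabatic: TV^(γ−1) = const with γ = 7/5.
T₂ = T₁ (V₁/V₂)^(γ−1) = 483 × (27.9/7.04)^0.4 = 483 × 1.735 = 837.8 K.
W_by = nCᵥ(T₁ − T₂) = (1.55)(20.79)(483 − 837.8) = -11432 J.

W ≈ -11.4 kJ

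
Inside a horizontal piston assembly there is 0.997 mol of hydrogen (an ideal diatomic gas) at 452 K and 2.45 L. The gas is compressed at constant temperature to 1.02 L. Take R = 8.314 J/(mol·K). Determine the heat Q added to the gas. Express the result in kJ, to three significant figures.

Isothermal ⇒ ΔU = 0, so Q = W = nRT ln(V₂/V₁).
Q = (0.997)(8.314)(452) ln(1.02/2.45) = 3747 × -0.8763 = -3283 J.

Q ≈ -3.28 kJ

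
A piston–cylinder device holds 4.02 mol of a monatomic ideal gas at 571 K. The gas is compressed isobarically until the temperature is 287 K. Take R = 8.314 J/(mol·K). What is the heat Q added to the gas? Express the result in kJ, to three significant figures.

Isobaric: W = nRΔT = (4.02)(8.314)(-284) = -9492 J.
ΔU = nCᵥΔT with Cᵥ = 3R/2: ΔU = (4.02)(12.47)(-284) = -14238 J.
Q = ΔU + W = -14238 − 9492 = -23730 J.

Q ≈ -23.7 kJ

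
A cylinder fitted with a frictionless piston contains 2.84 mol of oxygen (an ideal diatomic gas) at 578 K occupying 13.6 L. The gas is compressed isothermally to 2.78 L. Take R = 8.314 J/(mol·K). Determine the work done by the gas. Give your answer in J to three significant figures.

Isothermal: W = nRT ln(V₂/V₁).
W = (2.84)(8.314)(578) × ln(2.78/13.6)
  = 13648 × -1.588
W_by_gas = -21667 J.

W ≈ -21700 J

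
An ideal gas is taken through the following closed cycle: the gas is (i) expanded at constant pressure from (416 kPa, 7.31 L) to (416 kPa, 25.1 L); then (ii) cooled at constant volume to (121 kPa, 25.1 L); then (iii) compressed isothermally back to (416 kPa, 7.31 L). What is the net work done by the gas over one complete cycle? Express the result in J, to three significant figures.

W_net ≈ 3650 J

Leg (i): W = PΔV = (416)(25.1 − 7.31) = 7401 J.
Leg (ii): W = 0.
Leg (iii): W = PᵢVᵢ ln(V_f/Vᵢ) = (3037) ln(7.31/25.1) = -3747 J.
W_net = 7401 − 3747 = 3654 J.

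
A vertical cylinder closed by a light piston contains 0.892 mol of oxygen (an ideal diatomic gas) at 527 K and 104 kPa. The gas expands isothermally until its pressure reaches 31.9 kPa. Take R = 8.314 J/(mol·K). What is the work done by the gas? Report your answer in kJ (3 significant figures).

W ≈ 4.62 kJ

Isothermal process: W = nRT ln(V₂/V₁) = nRT ln(P₁/P₂).
W = (0.892)(8.314)(527) × ln(104/31.9)
  = 3908 × ln(3.26) = 3908 × 1.182
W_by_gas = 4619 J.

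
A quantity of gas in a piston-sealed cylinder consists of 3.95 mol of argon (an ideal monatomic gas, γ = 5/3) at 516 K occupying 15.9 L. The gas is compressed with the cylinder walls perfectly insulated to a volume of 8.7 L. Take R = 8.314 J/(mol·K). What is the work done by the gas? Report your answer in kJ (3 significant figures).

W ≈ -12.6 kJ

Adiabatic: TV^(γ−1) = const with γ = 5/3.
T₂ = T₁ (V₁/V₂)^(γ−1) = 516 × (15.9/8.7)^0.667 = 516 × 1.495 = 771.3 K.
W_by = nCᵥ(T₁ − T₂) = (3.95)(12.47)(516 − 771.3) = -12577 J.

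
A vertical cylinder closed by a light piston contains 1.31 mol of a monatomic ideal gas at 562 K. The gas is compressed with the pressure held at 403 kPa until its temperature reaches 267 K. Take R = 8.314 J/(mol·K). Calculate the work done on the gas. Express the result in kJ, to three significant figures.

W ≈ 3.21 kJ

Isobaric: W = P ΔV = nR ΔT.
W = (1.31)(8.314)(267 − 562) = -3213 J.
Work on gas = −W_by = 3213 J.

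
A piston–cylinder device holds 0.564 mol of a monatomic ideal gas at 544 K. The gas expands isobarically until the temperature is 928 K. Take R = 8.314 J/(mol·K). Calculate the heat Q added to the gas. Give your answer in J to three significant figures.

Isobaric: W = nRΔT = (0.564)(8.314)(384) = 1801 J.
ΔU = nCᵥΔT with Cᵥ = 3R/2: ΔU = (0.564)(12.47)(384) = 2701 J.
Q = ΔU + W = 2701 + 1801 = 4502 J.

Q ≈ 4500 J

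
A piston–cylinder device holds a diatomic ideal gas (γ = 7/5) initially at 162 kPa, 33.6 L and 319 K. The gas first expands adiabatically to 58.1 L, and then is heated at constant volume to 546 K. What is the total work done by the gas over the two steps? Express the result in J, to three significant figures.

Step 1 (adiabatic): W = (P₁V₁ − P₂V₂)/(γ−1) = (5443 − 4372)/0.4 = 2677 J.
Step 2 (isochoric): W = 0 (constant volume).
W_total = 2677 + 0 = 2677 J.

W_total ≈ 2680 J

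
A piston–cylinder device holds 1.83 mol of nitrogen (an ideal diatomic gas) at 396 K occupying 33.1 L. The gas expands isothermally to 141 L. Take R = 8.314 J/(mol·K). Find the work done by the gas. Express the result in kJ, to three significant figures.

W ≈ 8.73 kJ

Isothermal: W = nRT ln(V₂/V₁).
W = (1.83)(8.314)(396) × ln(141/33.1)
  = 6025 × 1.449
W_by_gas = 8732 J.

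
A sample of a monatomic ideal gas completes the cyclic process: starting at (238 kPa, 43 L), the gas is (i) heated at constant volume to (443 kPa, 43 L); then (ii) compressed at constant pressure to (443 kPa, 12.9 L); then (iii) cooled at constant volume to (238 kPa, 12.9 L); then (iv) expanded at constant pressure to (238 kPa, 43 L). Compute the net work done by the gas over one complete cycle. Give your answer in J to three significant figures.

W_net ≈ -6170 J

Constant-volume legs do no work.
W(ii) = (443)(12.9 − 43) = -13334 J; W(iv) = (238)(43 − 12.9) = 7164 J.
W_net = -13334 + 7164 = -6171 J (the counter-clockwise enclosed area).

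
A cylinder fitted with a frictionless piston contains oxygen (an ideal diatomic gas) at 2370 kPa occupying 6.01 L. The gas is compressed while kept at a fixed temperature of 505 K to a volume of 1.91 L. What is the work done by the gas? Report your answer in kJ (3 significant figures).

W ≈ -16.3 kJ

Isothermal: W = nRT ln(V₂/V₁) = P₁V₁ ln(V₂/V₁).
P₁V₁ = (2370 kPa)(6.01 L) = 14244 J.
W = 14244 × ln(1.91/6.01) = 14244 × -1.146
W_by_gas = -16328 J.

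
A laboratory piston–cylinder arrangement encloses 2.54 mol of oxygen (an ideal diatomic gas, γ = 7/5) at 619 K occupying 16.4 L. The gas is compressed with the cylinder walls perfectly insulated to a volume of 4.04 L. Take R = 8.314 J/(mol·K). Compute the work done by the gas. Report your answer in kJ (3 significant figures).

Adiabatic: TV^(γ−1) = const with γ = 7/5.
T₂ = T₁ (V₁/V₂)^(γ−1) = 619 × (16.4/4.04)^0.4 = 619 × 1.751 = 1084 K.
W_by = nCᵥ(T₁ − T₂) = (2.54)(20.79)(619 − 1084) = -24555 J.

W ≈ -24.6 kJ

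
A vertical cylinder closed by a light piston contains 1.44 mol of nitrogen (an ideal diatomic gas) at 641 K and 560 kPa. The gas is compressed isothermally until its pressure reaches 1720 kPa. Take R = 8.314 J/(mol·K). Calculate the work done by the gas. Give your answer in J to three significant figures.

W ≈ -8610 J

Isothermal process: W = nRT ln(V₂/V₁) = nRT ln(P₁/P₂).
W = (1.44)(8.314)(641) × ln(560/1720)
  = 7674 × ln(0.3256) = 7674 × -1.122
W_by_gas = -8611 J.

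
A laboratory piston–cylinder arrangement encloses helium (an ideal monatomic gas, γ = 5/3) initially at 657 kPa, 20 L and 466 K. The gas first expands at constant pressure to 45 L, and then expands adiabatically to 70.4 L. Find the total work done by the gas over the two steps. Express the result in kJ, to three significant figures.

Step 1 (isobaric): W = PΔV = (657 kPa)(45 − 20 L) = 16425 J.
After step 1: P = 657 kPa, V = 45 L, T = 1048 K.
Step 2 (adiabatic): W = (P₁V₁ − P₂V₂)/(γ−1) = (29565 − 21938)/0.667 = 11440 J.
W_total = 16425 + 11440 = 27865 J.

W_total ≈ 27.9 kJ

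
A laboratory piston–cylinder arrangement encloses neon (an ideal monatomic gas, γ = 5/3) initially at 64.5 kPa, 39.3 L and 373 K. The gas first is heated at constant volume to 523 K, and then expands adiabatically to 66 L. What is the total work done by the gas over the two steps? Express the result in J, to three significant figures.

Step 1 (isochoric): W = 0 (constant volume).
After step 1: P = 90.44 kPa (V unchanged).
Step 2 (adiabatic): W = (P₁V₁ − P₂V₂)/(γ−1) = (3554 − 2516)/0.667 = 1558 J.
W_total = 0 + 1558 = 1558 J.

W_total ≈ 1560 J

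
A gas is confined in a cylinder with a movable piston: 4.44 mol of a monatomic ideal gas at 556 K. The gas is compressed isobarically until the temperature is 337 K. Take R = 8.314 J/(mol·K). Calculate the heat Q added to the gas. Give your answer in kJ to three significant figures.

Isobaric: W = nRΔT = (4.44)(8.314)(-219) = -8084 J.
ΔU = nCᵥΔT with Cᵥ = 3R/2: ΔU = (4.44)(12.47)(-219) = -12126 J.
Q = ΔU + W = -12126 − 8084 = -20211 J.

Q ≈ -20.2 kJ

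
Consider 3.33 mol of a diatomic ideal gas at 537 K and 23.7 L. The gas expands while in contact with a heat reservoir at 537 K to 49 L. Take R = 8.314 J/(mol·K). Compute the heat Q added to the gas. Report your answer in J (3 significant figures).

Q ≈ 10800 J

Isothermal ⇒ ΔU = 0, so Q = W = nRT ln(V₂/V₁).
Q = (3.33)(8.314)(537) ln(49/23.7) = 14867 × 0.7263 = 10799 J.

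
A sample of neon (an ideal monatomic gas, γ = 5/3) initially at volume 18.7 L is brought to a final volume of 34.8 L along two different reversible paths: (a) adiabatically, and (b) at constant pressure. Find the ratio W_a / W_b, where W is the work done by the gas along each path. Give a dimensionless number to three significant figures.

Path (a) adiabatic: W = P₁V₁(1 − (V₁/V₂)^(γ−1))/(γ−1) → W_a/(P₁V₁) = 0.5086.
Path (b) isobaric: W = P₁(V₂ − V₁) → W_b/(P₁V₁) = 0.861.
W_a / W_b = 0.5086 / 0.861 = 0.5907.

W_a / W_b ≈ 0.591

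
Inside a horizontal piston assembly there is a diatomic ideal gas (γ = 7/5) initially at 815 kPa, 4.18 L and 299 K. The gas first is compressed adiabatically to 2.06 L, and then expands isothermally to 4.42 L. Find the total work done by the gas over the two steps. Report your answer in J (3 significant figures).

W_total ≈ 665 J

Step 1 (adiabatic): W = (P₁V₁ − P₂V₂)/(γ−1) = (3407 − 4521)/0.4 = -2786 J.
After step 1: P = 2195 kPa, V = 2.06 L, T = 396.8 K.
Step 2 (isothermal): W = P₁V₁ ln(V₂/V₁) = (4521) ln(4.42/2.06) = 3452 J.
W_total = -2786 + 3452 = 665.3 J.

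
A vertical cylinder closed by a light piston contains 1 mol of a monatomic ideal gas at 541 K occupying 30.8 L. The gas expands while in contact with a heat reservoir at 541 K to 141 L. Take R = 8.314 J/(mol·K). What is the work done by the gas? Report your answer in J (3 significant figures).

W ≈ 6840 J

Isothermal: W = nRT ln(V₂/V₁).
W = (1)(8.314)(541) × ln(141/30.8)
  = 4498 × 1.521
W_by_gas = 6842 J.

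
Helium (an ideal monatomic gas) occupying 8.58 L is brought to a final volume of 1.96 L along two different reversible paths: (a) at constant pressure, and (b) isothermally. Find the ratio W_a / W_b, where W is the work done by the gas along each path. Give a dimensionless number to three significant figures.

Path (a) isobaric: W = P₁(V₂ − V₁) → W_a/(P₁V₁) = -0.7716.
Path (b) isothermal: W = P₁V₁ ln(V₂/V₁) → W_b/(P₁V₁) = -1.476.
W_a / W_b = -0.7716 / -1.476 = 0.5226.

W_a / W_b ≈ 0.523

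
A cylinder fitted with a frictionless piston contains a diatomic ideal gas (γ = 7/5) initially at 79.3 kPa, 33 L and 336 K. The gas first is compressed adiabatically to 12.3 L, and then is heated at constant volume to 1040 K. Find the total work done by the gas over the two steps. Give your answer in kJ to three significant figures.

Step 1 (adiabatic): W = (P₁V₁ − P₂V₂)/(γ−1) = (2617 − 3884)/0.4 = -3167 J.
Step 2 (isochoric): W = 0 (constant volume).
W_total = -3167 + 0 = -3167 J.

W_total ≈ -3.17 kJ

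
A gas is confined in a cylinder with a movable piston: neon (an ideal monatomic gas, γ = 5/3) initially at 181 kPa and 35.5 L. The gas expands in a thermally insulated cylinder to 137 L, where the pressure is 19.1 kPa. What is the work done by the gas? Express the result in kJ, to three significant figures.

W ≈ 5.71 kJ

Adiabatic: W = (P₁V₁ − P₂V₂)/(γ − 1) with γ = 5/3.
P₁V₁ = 6426 J, P₂V₂ = 2617 J.
W = (6426 − 2617) / 0.6667 = 5713 J.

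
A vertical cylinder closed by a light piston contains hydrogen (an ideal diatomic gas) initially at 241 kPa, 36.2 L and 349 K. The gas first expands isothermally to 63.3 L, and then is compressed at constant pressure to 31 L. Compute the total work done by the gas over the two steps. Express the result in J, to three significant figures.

W_total ≈ 424 J

Step 1 (isothermal): W = P₁V₁ ln(V₂/V₁) = (8724) ln(63.3/36.2) = 4875 J.
After step 1: P = 137.8 kPa, V = 63.3 L, T = 349 K.
Step 2 (isobaric): W = PΔV = (137.8 kPa)(31 − 63.3 L) = -4452 J.
W_total = 4875 − 4452 = 423.6 J.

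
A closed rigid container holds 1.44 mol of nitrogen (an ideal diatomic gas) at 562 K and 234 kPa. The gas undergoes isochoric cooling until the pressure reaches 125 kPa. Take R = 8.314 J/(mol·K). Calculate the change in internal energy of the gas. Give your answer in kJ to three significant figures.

ΔU ≈ -7.84 kJ

Constant volume ⇒ W = 0, so Q = ΔU = nCᵥΔT with Cᵥ = 5R/2 = 20.79 J/(mol·K).
At constant V, T₂/T₁ = P₂/P₁ ⇒ ΔT = T₁(P₂/P₁ − 1) = 562·(125/234 − 1) = -261.8 K.
ΔU = (1.44)(20.79)(-261.8) = -7835 J.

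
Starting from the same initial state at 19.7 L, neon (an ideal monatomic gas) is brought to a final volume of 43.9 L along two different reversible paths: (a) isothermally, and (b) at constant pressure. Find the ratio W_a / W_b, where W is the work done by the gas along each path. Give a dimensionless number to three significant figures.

W_a / W_b ≈ 0.652

Path (a) isothermal: W = P₁V₁ ln(V₂/V₁) → W_a/(P₁V₁) = 0.8013.
Path (b) isobaric: W = P₁(V₂ − V₁) → W_b/(P₁V₁) = 1.228.
W_a / W_b = 0.8013 / 1.228 = 0.6523.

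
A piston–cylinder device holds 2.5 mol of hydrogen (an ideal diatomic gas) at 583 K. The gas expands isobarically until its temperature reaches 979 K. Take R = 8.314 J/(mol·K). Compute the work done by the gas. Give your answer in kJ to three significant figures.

W ≈ 8.23 kJ

Isobaric: W = P ΔV = nR ΔT.
W = (2.5)(8.314)(979 − 583) = 8231 J.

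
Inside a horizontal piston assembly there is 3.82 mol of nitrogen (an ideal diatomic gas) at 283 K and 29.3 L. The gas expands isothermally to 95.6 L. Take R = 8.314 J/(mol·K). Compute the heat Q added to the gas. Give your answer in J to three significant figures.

Isothermal ⇒ ΔU = 0, so Q = W = nRT ln(V₂/V₁).
Q = (3.82)(8.314)(283) ln(95.6/29.3) = 8988 × 1.183 = 10629 J.

Q ≈ 10600 J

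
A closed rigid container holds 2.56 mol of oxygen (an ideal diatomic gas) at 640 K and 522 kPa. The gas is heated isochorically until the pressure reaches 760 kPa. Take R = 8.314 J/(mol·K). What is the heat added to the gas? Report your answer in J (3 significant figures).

Constant volume ⇒ W = 0, so Q = ΔU = nCᵥΔT with Cᵥ = 5R/2 = 20.79 J/(mol·K).
At constant V, T₂/T₁ = P₂/P₁ ⇒ ΔT = T₁(P₂/P₁ − 1) = 640·(760/522 − 1) = 291.8 K.
ΔU = (2.56)(20.79)(291.8) = 15527 J.

Q ≈ 15500 J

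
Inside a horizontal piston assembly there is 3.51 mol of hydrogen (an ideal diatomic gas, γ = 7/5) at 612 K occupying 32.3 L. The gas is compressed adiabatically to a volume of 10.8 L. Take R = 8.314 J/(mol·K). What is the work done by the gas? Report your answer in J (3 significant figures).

W ≈ -24600 J

Adiabatic: TV^(γ−1) = const with γ = 7/5.
T₂ = T₁ (V₁/V₂)^(γ−1) = 612 × (32.3/10.8)^0.4 = 612 × 1.55 = 948.6 K.
W_by = nCᵥ(T₁ − T₂) = (3.51)(20.79)(612 − 948.6) = -24554 J.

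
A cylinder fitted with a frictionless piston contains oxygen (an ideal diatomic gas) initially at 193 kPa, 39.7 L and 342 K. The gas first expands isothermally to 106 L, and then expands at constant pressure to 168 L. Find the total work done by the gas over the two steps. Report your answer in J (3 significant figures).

W_total ≈ 12000 J

Step 1 (isothermal): W = P₁V₁ ln(V₂/V₁) = (7662) ln(106/39.7) = 7525 J.
After step 1: P = 72.28 kPa, V = 106 L, T = 342 K.
Step 2 (isobaric): W = PΔV = (72.28 kPa)(168 − 106 L) = 4482 J.
W_total = 7525 + 4482 = 12006 J.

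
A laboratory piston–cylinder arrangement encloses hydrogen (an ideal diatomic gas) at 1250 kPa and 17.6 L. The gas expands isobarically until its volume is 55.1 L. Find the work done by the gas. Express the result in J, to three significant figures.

Isobaric: W = P ΔV.
W = (1250 kPa)(55.1 − 17.6 L) = (1250)(37.5) = 46875 J.

W ≈ 46900 J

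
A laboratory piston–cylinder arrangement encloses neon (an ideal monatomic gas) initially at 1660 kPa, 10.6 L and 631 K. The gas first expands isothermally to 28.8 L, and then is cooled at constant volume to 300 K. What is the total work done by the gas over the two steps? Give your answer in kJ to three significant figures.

W_total ≈ 17.6 kJ

Step 1 (isothermal): W = P₁V₁ ln(V₂/V₁) = (17596) ln(28.8/10.6) = 17588 J.
Step 2 (isochoric): W = 0 (constant volume).
W_total = 17588 + 0 = 17588 J.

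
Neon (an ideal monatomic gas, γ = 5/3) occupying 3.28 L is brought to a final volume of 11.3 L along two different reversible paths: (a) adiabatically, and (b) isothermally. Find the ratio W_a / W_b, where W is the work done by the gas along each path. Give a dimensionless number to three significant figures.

W_a / W_b ≈ 0.681

Path (a) adiabatic: W = P₁V₁(1 − (V₁/V₂)^(γ−1))/(γ−1) → W_a/(P₁V₁) = 0.8424.
Path (b) isothermal: W = P₁V₁ ln(V₂/V₁) → W_b/(P₁V₁) = 1.237.
W_a / W_b = 0.8424 / 1.237 = 0.681.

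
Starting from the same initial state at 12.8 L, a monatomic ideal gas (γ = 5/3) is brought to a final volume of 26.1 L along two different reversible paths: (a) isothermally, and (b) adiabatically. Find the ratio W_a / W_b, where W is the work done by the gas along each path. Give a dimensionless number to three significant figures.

W_a / W_b ≈ 1.26

Path (a) isothermal: W = P₁V₁ ln(V₂/V₁) → W_a/(P₁V₁) = 0.7125.
Path (b) adiabatic: W = P₁V₁(1 − (V₁/V₂)^(γ−1))/(γ−1) → W_b/(P₁V₁) = 0.5672.
W_a / W_b = 0.7125 / 0.5672 = 1.256.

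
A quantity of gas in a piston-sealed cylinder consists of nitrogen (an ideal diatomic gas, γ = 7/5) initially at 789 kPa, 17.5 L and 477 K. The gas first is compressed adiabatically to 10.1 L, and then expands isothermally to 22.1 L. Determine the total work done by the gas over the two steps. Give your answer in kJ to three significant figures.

W_total ≈ 4.98 kJ

Step 1 (adiabatic): W = (P₁V₁ − P₂V₂)/(γ−1) = (13808 − 17203)/0.4 = -8489 J.
After step 1: P = 1703 kPa, V = 10.1 L, T = 594.3 K.
Step 2 (isothermal): W = P₁V₁ ln(V₂/V₁) = (17203) ln(22.1/10.1) = 13471 J.
W_total = -8489 + 13471 = 4982 J.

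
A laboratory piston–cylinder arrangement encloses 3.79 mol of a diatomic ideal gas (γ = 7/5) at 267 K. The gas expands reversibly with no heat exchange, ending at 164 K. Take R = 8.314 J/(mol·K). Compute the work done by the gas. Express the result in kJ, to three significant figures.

W ≈ 8.11 kJ

Adiabatic ⇒ Q = 0, so W_by = −ΔU = nCᵥ(T₁ − T₂).
Cᵥ = 5R/2 = 20.79 J/(mol·K).
W = (3.79)(20.79)(267 − 164) = 8114 J.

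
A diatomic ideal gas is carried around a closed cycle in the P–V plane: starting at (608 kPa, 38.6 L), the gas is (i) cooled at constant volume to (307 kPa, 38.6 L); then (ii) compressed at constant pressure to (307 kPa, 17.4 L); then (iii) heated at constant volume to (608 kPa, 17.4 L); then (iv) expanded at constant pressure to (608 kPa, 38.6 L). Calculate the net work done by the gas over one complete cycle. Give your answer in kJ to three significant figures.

W_net ≈ 6.38 kJ

Constant-volume legs do no work.
W(ii) = (307)(17.4 − 38.6) = -6508 J; W(iv) = (608)(38.6 − 17.4) = 12890 J.
W_net = -6508 + 12890 = 6381 J (the clockwise enclosed area).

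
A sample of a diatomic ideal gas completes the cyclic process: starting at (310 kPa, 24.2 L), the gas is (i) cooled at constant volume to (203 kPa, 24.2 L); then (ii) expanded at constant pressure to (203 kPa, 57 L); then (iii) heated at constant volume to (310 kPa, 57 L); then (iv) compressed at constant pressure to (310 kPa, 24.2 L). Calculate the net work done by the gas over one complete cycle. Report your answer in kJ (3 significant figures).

Constant-volume legs do no work.
W(ii) = (203)(57 − 24.2) = 6658 J; W(iv) = (310)(24.2 − 57) = -10168 J.
W_net = 6658 − 10168 = -3510 J (the counter-clockwise enclosed area).

W_net ≈ -3.51 kJ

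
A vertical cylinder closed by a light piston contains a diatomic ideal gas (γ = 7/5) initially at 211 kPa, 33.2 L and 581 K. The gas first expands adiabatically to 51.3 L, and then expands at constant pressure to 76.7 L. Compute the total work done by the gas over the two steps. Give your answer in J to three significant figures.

Step 1 (adiabatic): W = (P₁V₁ − P₂V₂)/(γ−1) = (7005 − 5886)/0.4 = 2798 J.
After step 1: P = 114.7 kPa, V = 51.3 L, T = 488.2 K.
Step 2 (isobaric): W = PΔV = (114.7 kPa)(76.7 − 51.3 L) = 2914 J.
W_total = 2798 + 2914 = 5712 J.

W_total ≈ 5710 J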